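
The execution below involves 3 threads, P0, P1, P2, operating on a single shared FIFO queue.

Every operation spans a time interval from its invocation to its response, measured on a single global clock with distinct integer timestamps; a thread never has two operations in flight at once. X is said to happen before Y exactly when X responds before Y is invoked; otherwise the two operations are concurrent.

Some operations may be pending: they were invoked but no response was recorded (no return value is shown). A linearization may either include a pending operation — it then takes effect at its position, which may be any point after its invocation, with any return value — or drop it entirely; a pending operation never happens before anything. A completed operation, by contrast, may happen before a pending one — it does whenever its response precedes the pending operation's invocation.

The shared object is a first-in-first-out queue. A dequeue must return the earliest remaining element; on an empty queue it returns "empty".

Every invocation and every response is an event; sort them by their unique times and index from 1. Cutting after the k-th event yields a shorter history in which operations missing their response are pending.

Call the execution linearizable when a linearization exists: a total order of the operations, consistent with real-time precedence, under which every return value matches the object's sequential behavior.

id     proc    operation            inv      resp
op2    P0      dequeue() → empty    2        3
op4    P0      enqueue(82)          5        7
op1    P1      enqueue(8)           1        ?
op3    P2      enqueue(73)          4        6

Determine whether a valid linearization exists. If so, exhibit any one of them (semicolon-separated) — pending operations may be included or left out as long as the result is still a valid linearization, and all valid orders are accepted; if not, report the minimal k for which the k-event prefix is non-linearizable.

1. op2 dequeue() → empty, leaving queue <>
2. op1 enqueue(8) (pending, included), leaving queue <8>
3. op3 enqueue(73), leaving queue <8,73>
4. op4 enqueue(82), leaving queue <8,73,82>

linearizable — witness: op2; op1; op3; op4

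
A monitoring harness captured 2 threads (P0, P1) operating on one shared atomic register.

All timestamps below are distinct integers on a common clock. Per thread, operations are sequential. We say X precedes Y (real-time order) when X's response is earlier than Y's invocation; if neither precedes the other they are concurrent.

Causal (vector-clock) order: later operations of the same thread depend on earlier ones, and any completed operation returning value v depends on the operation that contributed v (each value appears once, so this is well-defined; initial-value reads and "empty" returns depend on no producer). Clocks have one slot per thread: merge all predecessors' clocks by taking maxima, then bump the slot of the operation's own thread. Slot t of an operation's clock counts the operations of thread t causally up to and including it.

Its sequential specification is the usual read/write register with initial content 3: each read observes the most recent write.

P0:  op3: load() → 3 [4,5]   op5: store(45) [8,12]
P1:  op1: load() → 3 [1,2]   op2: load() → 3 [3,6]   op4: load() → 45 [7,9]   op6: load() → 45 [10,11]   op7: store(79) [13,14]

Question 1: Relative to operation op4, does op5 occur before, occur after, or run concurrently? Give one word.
Answer: concurrent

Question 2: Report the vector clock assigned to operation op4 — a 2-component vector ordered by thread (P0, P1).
Answer: (2, 3)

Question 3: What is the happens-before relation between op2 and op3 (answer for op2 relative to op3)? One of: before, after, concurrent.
Answer: concurrent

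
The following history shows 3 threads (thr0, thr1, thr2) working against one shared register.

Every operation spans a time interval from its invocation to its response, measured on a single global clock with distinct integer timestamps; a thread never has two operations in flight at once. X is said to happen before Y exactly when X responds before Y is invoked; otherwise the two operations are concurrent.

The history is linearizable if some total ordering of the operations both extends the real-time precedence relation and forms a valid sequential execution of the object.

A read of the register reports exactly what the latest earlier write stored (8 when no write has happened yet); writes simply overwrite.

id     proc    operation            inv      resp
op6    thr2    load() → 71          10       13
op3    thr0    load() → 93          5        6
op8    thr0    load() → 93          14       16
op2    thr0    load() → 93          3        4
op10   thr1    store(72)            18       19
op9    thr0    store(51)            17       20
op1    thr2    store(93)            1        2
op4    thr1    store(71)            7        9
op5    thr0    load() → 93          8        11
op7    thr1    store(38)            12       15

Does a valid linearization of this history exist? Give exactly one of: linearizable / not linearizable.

not linearizable

through event 15 a valid linearization exists; event 16 (op8 responding at time 16) ends that
every one of the 8 real-time-consistent orders over 8 completed register ops fails the sequential spec
one such order, op1, op2, op3, op4, op5, op6, op7, op8, breaks at step 5 where op5 load() → 93 is illegal
one such order, op1, op2, op3, op4, op5, op6, op8, op7, breaks at step 5 where op5 load() → 93 is illegal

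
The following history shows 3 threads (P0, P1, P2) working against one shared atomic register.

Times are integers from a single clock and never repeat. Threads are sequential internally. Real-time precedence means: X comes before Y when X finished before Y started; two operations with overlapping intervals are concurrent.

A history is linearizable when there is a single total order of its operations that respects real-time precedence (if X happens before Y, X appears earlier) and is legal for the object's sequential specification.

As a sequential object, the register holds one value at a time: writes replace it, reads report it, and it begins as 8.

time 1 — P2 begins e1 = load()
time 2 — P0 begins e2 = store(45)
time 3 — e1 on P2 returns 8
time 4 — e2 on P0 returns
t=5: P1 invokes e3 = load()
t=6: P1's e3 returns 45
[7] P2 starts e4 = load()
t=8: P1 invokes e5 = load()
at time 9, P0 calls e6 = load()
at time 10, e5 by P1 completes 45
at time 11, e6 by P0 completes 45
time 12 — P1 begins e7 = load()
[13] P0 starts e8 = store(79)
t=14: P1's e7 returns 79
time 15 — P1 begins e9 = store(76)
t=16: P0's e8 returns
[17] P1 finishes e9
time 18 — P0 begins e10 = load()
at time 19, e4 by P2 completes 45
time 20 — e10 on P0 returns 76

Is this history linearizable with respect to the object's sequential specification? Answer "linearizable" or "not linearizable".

a witness: e1, e2, e3, e4, e5, e6, e8, e7, e9, e10
step 1: e1 load() → 8 — value 8
step 2: e2 store(45) — value 45
step 3: e3 load() → 45 — value 45
step 4: e4 load() → 45 — value 45
step 5: e5 load() → 45 — value 45
step 6: e6 load() → 45 — value 45
step 7: e8 store(79) — value 79
step 8: e7 load() → 79 — value 79
step 9: e9 store(76) — value 76
step 10: e10 load() → 76 — value 76

linearizable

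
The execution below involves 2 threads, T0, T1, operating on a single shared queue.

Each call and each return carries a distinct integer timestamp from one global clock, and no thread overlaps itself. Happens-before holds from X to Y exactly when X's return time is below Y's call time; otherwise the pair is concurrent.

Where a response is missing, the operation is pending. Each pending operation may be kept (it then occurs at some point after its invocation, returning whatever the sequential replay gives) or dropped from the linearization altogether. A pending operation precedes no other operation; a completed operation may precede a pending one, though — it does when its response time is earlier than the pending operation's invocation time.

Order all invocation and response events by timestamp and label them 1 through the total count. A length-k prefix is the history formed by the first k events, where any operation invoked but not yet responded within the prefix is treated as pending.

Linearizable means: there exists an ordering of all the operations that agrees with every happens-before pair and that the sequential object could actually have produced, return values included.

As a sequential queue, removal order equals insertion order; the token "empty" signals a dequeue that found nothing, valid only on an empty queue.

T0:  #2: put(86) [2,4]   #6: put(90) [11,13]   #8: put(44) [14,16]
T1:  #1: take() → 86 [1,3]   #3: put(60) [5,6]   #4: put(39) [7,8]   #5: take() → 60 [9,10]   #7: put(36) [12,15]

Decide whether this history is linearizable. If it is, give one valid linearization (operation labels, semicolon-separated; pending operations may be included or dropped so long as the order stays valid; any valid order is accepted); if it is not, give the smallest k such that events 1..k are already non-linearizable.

linearizable — witness: #2; #1; #3; #4; #5; #6; #7; #8

step 1: #2 put(86) — queue <86>
step 2: #1 take() → 86 — queue <>
step 3: #3 put(60) — queue <60>
step 4: #4 put(39) — queue <60,39>
step 5: #5 take() → 60 — queue <39>
step 6: #6 put(90) — queue <39,90>
step 7: #7 put(36) — queue <39,90,36>
step 8: #8 put(44) — queue <39,90,36,44>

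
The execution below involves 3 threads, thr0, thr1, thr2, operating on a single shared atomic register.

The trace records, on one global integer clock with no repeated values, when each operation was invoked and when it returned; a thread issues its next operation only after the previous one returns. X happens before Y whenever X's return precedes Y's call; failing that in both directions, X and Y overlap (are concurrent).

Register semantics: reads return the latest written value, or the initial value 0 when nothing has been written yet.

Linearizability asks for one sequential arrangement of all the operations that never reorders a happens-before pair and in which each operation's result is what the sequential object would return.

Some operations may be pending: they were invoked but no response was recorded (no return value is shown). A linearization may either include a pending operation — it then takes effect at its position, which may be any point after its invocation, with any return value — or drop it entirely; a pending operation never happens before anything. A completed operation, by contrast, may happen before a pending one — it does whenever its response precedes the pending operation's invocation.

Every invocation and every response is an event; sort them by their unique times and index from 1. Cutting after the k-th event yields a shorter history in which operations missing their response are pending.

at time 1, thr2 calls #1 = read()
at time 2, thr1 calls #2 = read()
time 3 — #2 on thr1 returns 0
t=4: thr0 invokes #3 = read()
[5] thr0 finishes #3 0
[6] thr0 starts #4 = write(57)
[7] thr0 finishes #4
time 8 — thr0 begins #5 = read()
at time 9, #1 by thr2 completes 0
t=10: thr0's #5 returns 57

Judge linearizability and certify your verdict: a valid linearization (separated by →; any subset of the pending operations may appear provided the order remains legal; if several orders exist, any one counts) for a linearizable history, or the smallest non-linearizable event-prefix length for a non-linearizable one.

after step 1 (#1 read() → 0): value 0
after step 2 (#2 read() → 0): value 0
after step 3 (#3 read() → 0): value 0
after step 4 (#4 write(57)): value 57
after step 5 (#5 read() → 57): value 57

linearizable — witness: #1 → #2 → #3 → #4 → #5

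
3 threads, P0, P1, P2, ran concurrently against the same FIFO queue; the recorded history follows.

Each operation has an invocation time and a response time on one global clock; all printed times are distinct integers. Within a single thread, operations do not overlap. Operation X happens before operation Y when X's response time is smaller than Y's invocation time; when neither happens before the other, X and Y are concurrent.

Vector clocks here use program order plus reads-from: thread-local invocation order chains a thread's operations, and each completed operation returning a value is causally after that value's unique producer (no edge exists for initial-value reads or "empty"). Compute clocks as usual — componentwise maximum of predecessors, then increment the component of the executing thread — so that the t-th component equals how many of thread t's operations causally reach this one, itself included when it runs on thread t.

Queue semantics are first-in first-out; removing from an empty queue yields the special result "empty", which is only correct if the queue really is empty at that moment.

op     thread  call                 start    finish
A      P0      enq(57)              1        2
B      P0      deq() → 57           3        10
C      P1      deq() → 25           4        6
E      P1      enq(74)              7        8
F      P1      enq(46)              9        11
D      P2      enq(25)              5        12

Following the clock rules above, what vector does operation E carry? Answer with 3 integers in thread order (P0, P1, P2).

D (invocation 5): nothing precedes it; P2's component alone gives (0, 0, 1)
A (invocation 1): nothing precedes it; P0's component alone gives (1, 0, 0)
C, invoked 4, takes VC(D)=(0, 0, 1) under max, adds 1 for P1 → (0, 1, 1)
B, invoked 3, takes VC(A)=(1, 0, 0) under max, adds 1 for P0 → (2, 0, 0)
E, invoked 7, takes VC(C)=(0, 1, 1) under max, adds 1 for P1 → (0, 2, 1)
F, invoked 9, takes VC(E)=(0, 2, 1) under max, adds 1 for P1 → (0, 3, 1)
target: VC(E) = (0, 2, 1)

(0, 2, 1)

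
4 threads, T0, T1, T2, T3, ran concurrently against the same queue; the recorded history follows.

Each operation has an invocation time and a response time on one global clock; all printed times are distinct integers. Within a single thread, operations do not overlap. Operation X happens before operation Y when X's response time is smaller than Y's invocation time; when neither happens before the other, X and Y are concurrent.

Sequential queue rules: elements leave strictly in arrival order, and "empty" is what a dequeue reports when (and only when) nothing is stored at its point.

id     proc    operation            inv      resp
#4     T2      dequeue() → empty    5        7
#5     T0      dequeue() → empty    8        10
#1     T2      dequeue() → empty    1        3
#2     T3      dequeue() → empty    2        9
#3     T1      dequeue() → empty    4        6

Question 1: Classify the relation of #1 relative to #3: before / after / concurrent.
#1 spans [1,3], #3 spans [4,6]
resp(#1)=3 < inv(#3)=4

before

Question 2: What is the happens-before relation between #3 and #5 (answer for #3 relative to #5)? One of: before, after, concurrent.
#3 spans [4,6], #5 spans [8,10]
resp(#3)=6 < inv(#5)=8

before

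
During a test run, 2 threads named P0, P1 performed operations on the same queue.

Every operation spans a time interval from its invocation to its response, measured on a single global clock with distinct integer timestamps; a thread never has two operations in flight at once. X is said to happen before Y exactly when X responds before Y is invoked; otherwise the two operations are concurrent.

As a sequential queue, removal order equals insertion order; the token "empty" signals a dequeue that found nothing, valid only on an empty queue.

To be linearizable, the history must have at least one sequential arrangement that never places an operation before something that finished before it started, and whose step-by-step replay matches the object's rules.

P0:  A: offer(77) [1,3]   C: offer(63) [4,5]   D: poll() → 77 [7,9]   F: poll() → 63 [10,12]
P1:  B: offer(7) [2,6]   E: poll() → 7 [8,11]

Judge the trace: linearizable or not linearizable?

linearizable

witness order: A, B, C, D, E, F
1. A offer(77), leaving queue <77>
2. B offer(7), leaving queue <77,7>
3. C offer(63), leaving queue <77,7,63>
4. D poll() → 77, leaving queue <7,63>
5. E poll() → 7, leaving queue <63>
6. F poll() → 63, leaving queue <>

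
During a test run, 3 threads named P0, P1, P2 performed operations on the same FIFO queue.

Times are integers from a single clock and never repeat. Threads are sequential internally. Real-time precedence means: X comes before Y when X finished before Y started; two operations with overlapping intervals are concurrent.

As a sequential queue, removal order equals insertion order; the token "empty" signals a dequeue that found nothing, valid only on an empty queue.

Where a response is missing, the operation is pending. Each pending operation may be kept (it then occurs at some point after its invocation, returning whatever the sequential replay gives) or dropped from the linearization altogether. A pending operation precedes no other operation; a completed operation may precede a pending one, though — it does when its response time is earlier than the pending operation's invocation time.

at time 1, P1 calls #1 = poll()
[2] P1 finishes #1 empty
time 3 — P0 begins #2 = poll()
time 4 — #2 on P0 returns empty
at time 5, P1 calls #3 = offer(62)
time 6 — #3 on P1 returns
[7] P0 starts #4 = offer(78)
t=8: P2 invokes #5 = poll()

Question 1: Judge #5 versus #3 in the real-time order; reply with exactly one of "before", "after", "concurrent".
Answer: after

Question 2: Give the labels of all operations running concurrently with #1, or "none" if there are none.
Answer: none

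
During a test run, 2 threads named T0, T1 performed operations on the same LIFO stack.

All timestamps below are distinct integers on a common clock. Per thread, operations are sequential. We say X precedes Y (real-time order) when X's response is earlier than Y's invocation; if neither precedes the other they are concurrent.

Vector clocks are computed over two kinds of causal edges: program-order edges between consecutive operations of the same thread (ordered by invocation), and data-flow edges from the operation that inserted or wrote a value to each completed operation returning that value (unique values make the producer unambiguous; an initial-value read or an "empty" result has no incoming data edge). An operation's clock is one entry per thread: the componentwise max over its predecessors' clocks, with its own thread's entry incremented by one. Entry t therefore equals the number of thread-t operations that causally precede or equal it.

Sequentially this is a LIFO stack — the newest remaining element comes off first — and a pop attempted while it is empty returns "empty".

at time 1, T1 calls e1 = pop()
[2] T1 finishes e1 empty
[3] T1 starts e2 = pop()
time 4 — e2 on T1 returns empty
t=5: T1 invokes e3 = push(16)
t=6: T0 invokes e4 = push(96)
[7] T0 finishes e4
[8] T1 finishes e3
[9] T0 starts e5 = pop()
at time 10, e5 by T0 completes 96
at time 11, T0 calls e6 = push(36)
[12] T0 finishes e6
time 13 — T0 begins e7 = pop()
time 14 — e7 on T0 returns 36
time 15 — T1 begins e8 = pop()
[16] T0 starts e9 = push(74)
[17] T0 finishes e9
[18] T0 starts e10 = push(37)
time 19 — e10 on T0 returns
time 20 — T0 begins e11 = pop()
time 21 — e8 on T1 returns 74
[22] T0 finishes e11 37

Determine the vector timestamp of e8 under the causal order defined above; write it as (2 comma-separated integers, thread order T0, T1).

invoked at 1, e1 has no predecessors; its own T1 bump gives (0, 1)
invoked at 6, e4 has no predecessors; its own T0 bump gives (1, 0)
e2 (invocation 3): componentwise max over VC(e1)=(0, 1), +1 at T1, giving (0, 2)
e5 (invocation 9): componentwise max over VC(e4)=(1, 0), +1 at T0, giving (2, 0)
e3 (invocation 5): componentwise max over VC(e2)=(0, 2), +1 at T1, giving (0, 3)
e6 (invocation 11): componentwise max over VC(e5)=(2, 0), +1 at T0, giving (3, 0)
e7 (invocation 13): componentwise max over VC(e6)=(3, 0), +1 at T0, giving (4, 0)
e9 (invocation 16): componentwise max over VC(e7)=(4, 0), +1 at T0, giving (5, 0)
e10 (invocation 18): componentwise max over VC(e9)=(5, 0), +1 at T0, giving (6, 0)
e11 (invocation 20): componentwise max over VC(e10)=(6, 0), +1 at T0, giving (7, 0)
e8 (invocation 15): componentwise max over VC(e3)=(0, 3), VC(e9)=(5, 0), +1 at T1, giving (5, 4)
target: VC(e8) = (5, 4)

(5, 4)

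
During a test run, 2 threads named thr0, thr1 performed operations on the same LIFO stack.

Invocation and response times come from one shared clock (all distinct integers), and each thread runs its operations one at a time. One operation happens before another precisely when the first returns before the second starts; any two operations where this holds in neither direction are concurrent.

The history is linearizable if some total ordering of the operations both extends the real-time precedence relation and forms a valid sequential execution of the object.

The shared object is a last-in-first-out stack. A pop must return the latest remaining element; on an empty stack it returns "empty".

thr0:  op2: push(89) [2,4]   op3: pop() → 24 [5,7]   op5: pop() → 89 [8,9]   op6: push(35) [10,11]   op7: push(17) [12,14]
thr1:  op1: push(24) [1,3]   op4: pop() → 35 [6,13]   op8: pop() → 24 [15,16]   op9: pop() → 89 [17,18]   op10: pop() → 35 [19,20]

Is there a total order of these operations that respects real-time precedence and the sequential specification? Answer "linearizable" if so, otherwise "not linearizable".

already the first 16 events (up to op8's response at time 16) admit no linearization; the first 15 still do
8 completed operations, 10 real-time-consistent orders — every LIFO stack replay fails
one such order, op1, op2, op3, op4, op5, op6, op7, op8, breaks at step 3 where op3 pop() → 24 is illegal
one such order, op1, op2, op3, op5, op4, op6, op7, op8, breaks at step 3 where op3 pop() → 24 is illegal

not linearizable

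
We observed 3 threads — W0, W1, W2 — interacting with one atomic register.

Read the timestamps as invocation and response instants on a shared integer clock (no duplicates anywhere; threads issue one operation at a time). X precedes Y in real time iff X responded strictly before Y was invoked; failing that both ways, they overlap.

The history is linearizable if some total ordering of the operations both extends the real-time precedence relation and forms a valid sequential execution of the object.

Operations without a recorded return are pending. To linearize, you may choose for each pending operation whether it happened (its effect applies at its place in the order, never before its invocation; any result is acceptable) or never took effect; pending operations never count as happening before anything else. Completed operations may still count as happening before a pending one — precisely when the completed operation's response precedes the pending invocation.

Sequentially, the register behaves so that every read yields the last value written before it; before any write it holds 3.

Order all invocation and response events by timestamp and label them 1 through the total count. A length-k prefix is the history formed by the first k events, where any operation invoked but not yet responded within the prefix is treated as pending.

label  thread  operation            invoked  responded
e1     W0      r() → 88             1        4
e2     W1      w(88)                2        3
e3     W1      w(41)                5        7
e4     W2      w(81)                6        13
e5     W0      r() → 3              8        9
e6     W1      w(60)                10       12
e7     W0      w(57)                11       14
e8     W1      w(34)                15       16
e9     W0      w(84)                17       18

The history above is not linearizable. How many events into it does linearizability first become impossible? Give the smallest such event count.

9

events 1..8 are linearizable, e.g. via e2, e1, e3:
1. e2 w(88), leaving value 88
2. e1 r() → 88, leaving value 88
3. e3 w(41), leaving value 41
event 9 — e5's response, time 9 — after it, nothing linearizes
including or dropping the 1 pending operation (e4) in any combination fails
sample order e1, e2, e3, e5 (pending dropped) stalls at step 1 — e1 r() → 88 has no legal effect
sample order e2, e1, e3, e5 (pending dropped) stalls at step 4 — e5 r() → 3 has no legal effect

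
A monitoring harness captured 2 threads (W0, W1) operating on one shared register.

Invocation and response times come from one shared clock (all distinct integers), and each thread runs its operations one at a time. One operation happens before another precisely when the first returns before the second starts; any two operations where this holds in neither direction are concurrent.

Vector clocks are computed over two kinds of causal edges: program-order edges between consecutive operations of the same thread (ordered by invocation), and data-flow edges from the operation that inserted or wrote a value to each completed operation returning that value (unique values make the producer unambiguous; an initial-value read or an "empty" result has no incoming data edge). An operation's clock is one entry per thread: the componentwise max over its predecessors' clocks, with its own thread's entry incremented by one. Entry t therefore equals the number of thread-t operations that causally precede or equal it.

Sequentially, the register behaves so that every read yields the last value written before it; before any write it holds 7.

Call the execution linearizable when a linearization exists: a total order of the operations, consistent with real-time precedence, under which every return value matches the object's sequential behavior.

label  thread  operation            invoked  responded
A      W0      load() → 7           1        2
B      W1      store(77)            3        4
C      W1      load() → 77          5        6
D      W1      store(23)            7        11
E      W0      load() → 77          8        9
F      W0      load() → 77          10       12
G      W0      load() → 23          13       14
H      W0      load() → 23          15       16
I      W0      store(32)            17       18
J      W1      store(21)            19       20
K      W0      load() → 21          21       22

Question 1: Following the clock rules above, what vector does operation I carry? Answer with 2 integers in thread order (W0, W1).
invoked at 3, B has no predecessors; its own W1 bump gives (0, 1)
invoked at 1, A has no predecessors; its own W0 bump gives (1, 0)
from VC(B)=(0, 1), C (invoked 5) maxes components and bumps W1 → (0, 2)
from VC(C)=(0, 2), D (invoked 7) maxes components and bumps W1 → (0, 3)
from VC(A)=(1, 0), VC(B)=(0, 1), E (invoked 8) maxes components and bumps W0 → (2, 1)
from VC(D)=(0, 3), J (invoked 19) maxes components and bumps W1 → (0, 4)
from VC(B)=(0, 1), VC(E)=(2, 1), F (invoked 10) maxes components and bumps W0 → (3, 1)
from VC(D)=(0, 3), VC(F)=(3, 1), G (invoked 13) maxes components and bumps W0 → (4, 3)
from VC(D)=(0, 3), VC(G)=(4, 3), H (invoked 15) maxes components and bumps W0 → (5, 3)
from VC(H)=(5, 3), I (invoked 17) maxes components and bumps W0 → (6, 3)
from VC(I)=(6, 3), VC(J)=(0, 4), K (invoked 21) maxes components and bumps W0 → (7, 4)
target: VC(I) = (6, 3)

(6, 3)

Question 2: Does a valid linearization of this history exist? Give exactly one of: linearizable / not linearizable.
a witness: A, B, C, E, F, D, G, H, I, J, K
step 1: A load() → 7 — value 7
step 2: B store(77) — value 77
step 3: C load() → 77 — value 77
step 4: E load() → 77 — value 77
step 5: F load() → 77 — value 77
step 6: D store(23) — value 23
step 7: G load() → 23 — value 23
step 8: H load() → 23 — value 23
step 9: I store(32) — value 32
step 10: J store(21) — value 21
step 11: K load() → 21 — value 21

linearizable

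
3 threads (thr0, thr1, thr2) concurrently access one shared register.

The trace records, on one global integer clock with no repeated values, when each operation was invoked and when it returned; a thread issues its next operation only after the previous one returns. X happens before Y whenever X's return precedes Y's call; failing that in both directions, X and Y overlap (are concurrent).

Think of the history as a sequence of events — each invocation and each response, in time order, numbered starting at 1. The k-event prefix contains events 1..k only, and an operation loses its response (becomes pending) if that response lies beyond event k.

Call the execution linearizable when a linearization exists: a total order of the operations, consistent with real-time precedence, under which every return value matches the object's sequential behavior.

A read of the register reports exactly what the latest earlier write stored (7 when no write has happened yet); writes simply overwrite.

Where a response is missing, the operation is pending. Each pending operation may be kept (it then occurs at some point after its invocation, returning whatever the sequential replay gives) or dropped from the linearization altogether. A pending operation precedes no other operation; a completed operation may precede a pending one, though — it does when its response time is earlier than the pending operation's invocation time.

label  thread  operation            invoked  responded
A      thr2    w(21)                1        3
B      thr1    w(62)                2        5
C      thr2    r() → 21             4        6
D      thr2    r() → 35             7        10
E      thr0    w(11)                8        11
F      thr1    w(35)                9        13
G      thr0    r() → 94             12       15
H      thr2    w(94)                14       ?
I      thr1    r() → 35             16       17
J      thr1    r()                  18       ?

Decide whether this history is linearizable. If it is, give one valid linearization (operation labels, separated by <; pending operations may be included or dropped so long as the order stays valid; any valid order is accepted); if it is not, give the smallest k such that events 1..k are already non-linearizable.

cut after 16 events: linearizable; cut after 17 events (I responds, time 17): not linearizable
every one of the 24 real-time-consistent orders over 8 completed register ops fails the sequential spec
completion choices over the 1 pending operation (H) were checked; none helps
for example A, B, C, D, E, F, G, I (pending dropped) fails at step 3: C r() → 21 is not legal there
for example A, B, C, D, E, G, F, I (pending dropped) fails at step 3: C r() → 21 is not legal there

not linearizable — minimal violating prefix: 17 events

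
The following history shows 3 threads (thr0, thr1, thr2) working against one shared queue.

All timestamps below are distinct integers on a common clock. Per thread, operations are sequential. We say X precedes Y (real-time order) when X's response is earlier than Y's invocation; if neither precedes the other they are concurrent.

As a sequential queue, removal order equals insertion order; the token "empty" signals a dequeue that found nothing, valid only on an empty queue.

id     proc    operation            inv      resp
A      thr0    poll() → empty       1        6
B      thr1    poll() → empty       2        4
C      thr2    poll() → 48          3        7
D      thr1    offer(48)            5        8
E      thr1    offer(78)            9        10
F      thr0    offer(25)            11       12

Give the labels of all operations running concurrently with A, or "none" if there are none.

B, C, D

A runs from 1 to 6; window-overlapping ops are concurrent
B [2,4]: concurrent
C [3,7]: concurrent
D [5,8]: concurrent
E [9,10]: after
F [11,12]: after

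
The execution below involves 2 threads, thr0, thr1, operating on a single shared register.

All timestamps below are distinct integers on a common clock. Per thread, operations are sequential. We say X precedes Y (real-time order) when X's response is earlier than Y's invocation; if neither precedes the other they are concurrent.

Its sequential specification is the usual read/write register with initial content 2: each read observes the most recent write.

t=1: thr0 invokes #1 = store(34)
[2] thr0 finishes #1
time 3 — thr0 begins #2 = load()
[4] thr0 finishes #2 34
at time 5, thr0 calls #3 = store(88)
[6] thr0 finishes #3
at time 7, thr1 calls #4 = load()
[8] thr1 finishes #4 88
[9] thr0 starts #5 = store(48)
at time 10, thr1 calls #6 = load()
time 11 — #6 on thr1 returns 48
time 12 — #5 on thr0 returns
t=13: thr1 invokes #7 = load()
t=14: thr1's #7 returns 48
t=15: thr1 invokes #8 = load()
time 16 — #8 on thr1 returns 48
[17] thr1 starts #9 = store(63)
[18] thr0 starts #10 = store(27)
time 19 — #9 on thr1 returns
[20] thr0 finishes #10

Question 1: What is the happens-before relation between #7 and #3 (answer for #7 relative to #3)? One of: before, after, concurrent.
#7 spans [13,14], #3 spans [5,6]
resp(#3)=6 < inv(#7)=13

after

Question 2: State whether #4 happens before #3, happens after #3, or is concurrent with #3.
#4 spans [7,8], #3 spans [5,6]
resp(#3)=6 < inv(#4)=7

after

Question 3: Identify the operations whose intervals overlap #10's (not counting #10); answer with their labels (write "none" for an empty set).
#10 spans [18,20]; an op avoiding the whole window 18..20 is ordered, any other is concurrent
#1 [1,2]: before
#2 [3,4]: before
#3 [5,6]: before
#4 [7,8]: before
#5 [9,12]: before
#6 [10,11]: before
#7 [13,14]: before
#8 [15,16]: before
#9 [17,19]: concurrent

#9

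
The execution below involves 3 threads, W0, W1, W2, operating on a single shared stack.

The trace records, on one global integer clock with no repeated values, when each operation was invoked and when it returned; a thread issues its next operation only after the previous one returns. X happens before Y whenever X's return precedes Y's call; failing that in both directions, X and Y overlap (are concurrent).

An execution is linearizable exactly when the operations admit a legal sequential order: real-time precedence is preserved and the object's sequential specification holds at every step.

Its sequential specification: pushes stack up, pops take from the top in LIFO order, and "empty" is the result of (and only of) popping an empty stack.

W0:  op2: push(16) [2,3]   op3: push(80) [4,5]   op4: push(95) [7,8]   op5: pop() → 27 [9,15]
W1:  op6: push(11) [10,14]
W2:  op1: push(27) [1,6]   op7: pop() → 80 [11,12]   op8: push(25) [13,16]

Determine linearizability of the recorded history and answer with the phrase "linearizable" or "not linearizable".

through event 14 a valid linearization exists; event 15 (op5 responding at time 15) ends that
all 18 real-time-respecting orders fail — 7 completed stack operations, no legal replay
completion choices over the 1 pending operation (op8) were checked; none helps
take op1, op2, op3, op4, op5, op6, op7 (pending dropped): step 5 already fails, because op5 pop() → 27 cannot occur there
take op1, op2, op3, op4, op5, op7, op6 (pending dropped): step 5 already fails, because op5 pop() → 27 cannot occur there

not linearizable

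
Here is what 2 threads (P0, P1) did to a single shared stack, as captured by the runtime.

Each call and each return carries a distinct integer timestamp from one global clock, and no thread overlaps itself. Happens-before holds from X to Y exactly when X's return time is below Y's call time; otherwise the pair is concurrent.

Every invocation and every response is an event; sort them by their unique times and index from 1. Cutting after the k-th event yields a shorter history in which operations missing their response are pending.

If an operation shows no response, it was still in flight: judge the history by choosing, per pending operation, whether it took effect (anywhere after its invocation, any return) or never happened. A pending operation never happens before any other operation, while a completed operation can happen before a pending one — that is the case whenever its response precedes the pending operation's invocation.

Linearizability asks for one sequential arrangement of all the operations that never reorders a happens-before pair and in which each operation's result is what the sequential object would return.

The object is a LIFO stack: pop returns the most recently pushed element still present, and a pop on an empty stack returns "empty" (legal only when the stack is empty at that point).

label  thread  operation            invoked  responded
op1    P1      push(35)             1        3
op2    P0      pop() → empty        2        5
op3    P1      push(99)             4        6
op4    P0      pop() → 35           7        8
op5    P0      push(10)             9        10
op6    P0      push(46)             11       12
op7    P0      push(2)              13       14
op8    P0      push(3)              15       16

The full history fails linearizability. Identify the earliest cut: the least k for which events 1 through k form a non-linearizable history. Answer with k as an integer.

8

events 1..7 are linearizable; a witness order is op2, op1, op3:
step 1: op2 pop() → empty — stack <>
step 2: op1 push(35) — stack <35>
step 3: op3 push(99) — stack <35,99>
with event 8 included (op4 responding at time 8), all real-time-consistent orders fail
sample order op1, op2, op3, op4 stalls at step 2 — op2 pop() → empty has no legal effect
sample order op1, op3, op2, op4 stalls at step 3 — op2 pop() → empty has no legal effect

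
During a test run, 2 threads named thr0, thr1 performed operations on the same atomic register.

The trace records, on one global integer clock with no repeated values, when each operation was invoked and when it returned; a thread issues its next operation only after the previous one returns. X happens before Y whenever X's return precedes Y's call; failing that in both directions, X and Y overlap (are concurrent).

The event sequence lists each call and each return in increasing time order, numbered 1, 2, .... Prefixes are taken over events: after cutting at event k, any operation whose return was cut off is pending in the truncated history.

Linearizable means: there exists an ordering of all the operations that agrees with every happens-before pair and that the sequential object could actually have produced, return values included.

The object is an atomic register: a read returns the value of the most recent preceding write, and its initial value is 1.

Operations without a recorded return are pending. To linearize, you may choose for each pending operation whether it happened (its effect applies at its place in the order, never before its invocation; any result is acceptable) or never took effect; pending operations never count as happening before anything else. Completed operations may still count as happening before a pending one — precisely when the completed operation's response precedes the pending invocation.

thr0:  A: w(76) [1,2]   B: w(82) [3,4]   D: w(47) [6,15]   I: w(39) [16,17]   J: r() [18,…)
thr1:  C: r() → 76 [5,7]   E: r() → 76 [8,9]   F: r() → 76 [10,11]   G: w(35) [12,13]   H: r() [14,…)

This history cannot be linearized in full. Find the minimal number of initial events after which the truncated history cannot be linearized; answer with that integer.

7

one valid order for events 1..6 is A, B:
step 1: A w(76) — value 76
step 2: B w(82) — value 82
with event 7 included (C responding at time 7), all real-time-consistent orders fail
no completion choice of the 1 pending operation (D) rescues it — every subset was tried
e.g. A, B, C (pending dropped): illegal at step 3, since C r() → 76 cannot apply there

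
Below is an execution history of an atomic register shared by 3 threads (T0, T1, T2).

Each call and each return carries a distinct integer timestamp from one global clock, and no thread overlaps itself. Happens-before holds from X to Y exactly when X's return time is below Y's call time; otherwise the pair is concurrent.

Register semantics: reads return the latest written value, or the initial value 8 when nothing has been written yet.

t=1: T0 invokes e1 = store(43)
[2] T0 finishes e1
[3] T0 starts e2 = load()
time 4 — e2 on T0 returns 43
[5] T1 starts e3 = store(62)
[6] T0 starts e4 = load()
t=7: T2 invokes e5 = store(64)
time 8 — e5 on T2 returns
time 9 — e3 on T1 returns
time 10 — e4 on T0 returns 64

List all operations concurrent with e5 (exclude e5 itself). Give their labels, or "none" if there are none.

e5 spans [7,8]: anything still running between times 7 and 8 counts as concurrent
e1 [1,2]: before
e2 [3,4]: before
e3 [5,9]: concurrent
e4 [6,10]: concurrent

e3, e4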